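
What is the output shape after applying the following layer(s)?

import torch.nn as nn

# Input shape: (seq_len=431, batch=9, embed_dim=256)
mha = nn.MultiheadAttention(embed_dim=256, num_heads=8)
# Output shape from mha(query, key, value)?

Input shape: (431, 9, 256)
Output shape: (431, 9, 256)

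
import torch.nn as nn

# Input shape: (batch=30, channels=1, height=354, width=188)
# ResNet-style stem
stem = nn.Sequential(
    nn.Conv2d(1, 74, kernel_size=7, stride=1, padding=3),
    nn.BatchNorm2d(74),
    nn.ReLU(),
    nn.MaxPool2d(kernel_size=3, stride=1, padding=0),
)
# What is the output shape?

Input shape: (30, 1, 354, 188)
  -> after Conv2d 7x7 stride=1: (30, 74, 354, 188)
Output shape: (30, 74, 352, 186)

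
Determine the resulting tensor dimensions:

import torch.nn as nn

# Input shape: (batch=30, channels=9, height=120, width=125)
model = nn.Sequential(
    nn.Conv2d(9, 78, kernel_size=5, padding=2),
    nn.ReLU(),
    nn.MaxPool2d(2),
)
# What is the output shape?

Input shape: (30, 9, 120, 125)
  -> after Conv2d: (30, 78, 120, 125)
  -> after ReLU: (30, 78, 120, 125)
Output shape: (30, 78, 60, 62)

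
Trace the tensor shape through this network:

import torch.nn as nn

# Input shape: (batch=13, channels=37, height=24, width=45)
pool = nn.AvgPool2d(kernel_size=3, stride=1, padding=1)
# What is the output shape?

Input shape: (13, 37, 24, 45)
Output shape: (13, 37, 24, 45)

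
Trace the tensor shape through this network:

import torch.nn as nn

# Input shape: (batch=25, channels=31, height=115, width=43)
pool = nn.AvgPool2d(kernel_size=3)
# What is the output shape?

Input shape: (25, 31, 115, 43)
Output shape: (25, 31, 38, 14)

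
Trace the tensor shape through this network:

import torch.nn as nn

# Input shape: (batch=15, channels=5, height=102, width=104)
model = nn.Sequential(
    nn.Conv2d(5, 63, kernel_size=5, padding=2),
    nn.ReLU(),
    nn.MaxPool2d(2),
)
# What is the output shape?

Input shape: (15, 5, 102, 104)
  -> after Conv2d: (15, 63, 102, 104)
  -> after ReLU: (15, 63, 102, 104)
Output shape: (15, 63, 51, 52)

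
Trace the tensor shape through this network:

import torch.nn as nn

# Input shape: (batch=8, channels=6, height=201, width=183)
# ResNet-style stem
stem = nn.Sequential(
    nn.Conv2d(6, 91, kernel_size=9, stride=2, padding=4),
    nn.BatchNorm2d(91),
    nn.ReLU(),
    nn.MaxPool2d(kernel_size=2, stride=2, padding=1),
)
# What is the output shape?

Input shape: (8, 6, 201, 183)
  -> after Conv2d 9x9 stride=2: (8, 91, 101, 92)
Output shape: (8, 91, 51, 47)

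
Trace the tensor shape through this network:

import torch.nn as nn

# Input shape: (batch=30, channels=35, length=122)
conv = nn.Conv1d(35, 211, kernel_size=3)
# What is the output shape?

Input shape: (30, 35, 122)
Output shape: (30, 211, 120)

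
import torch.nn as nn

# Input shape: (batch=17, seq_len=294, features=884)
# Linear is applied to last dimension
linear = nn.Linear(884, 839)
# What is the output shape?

Input shape: (17, 294, 884)
Output shape: (17, 294, 839)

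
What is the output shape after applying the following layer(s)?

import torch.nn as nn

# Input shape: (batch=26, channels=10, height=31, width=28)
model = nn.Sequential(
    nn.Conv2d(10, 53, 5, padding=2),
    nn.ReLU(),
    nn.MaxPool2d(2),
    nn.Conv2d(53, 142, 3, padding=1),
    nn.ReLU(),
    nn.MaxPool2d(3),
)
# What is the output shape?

Input shape: (26, 10, 31, 28)
  -> after first Conv2d: (26, 53, 31, 28)
  -> after first MaxPool2d: (26, 53, 15, 14)
  -> after second Conv2d: (26, 142, 15, 14)
Output shape: (26, 142, 5, 4)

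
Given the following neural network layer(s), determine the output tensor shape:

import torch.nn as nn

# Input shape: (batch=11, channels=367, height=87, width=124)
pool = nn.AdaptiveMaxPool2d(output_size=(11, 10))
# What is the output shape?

Input shape: (11, 367, 87, 124)
Output shape: (11, 367, 11, 10)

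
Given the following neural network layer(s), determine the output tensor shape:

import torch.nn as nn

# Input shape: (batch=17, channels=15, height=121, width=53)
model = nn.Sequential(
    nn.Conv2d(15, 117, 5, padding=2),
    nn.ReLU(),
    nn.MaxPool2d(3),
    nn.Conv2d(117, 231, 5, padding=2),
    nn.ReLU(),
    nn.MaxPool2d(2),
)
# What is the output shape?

Input shape: (17, 15, 121, 53)
  -> after first Conv2d: (17, 117, 121, 53)
  -> after first MaxPool2d: (17, 117, 40, 17)
  -> after second Conv2d: (17, 231, 40, 17)
Output shape: (17, 231, 20, 8)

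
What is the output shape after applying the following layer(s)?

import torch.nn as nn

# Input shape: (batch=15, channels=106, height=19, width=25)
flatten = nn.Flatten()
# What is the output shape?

Input shape: (15, 106, 19, 25)
Output shape: (15, 50350)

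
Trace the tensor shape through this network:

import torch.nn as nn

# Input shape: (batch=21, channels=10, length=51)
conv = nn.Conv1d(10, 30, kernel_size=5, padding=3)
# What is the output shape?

Input shape: (21, 10, 51)
Output shape: (21, 30, 53)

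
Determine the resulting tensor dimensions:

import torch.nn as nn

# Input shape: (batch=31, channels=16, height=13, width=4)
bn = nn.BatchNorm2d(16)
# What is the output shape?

Input shape: (31, 16, 13, 4)
Output shape: (31, 16, 13, 4)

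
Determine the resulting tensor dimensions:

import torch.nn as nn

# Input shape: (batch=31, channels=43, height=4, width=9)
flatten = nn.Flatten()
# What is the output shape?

Input shape: (31, 43, 4, 9)
Output shape: (31, 1548)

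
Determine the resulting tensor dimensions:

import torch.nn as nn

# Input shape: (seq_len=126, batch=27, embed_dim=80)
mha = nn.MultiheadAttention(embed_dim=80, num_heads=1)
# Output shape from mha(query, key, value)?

Input shape: (126, 27, 80)
Output shape: (126, 27, 80)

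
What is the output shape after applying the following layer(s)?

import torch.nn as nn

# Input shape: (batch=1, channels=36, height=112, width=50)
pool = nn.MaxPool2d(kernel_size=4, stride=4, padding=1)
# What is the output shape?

Input shape: (1, 36, 112, 50)
Output shape: (1, 36, 28, 13)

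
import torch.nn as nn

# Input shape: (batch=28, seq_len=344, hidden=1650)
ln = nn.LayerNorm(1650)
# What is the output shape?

Input shape: (28, 344, 1650)
Output shape: (28, 344, 1650)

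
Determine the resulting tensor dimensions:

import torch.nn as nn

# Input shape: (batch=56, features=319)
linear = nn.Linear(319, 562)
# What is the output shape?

Input shape: (56, 319)
Output shape: (56, 562)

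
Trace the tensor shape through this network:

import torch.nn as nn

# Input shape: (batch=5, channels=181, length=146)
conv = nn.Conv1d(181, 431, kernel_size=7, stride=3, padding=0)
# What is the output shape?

Input shape: (5, 181, 146)
Output shape: (5, 431, 47)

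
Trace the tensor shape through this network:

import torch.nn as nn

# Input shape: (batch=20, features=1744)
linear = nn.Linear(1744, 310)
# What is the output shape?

Input shape: (20, 1744)
Output shape: (20, 310)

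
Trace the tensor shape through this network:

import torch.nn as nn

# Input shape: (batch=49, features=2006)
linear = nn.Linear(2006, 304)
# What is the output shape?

Input shape: (49, 2006)
Output shape: (49, 304)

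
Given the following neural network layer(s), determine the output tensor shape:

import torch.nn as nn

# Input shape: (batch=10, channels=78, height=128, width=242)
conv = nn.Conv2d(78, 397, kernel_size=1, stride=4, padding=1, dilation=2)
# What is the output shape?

Input shape: (10, 78, 128, 242)
Output shape: (10, 397, 33, 61)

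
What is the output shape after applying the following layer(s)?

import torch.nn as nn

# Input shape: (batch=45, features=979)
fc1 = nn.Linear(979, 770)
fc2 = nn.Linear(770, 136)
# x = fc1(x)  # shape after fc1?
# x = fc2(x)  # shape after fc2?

Input shape: (45, 979)
  -> after fc1: (45, 770)
Output shape: (45, 136)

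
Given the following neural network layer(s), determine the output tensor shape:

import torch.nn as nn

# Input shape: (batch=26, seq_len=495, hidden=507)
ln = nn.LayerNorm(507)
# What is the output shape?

Input shape: (26, 495, 507)
Output shape: (26, 495, 507)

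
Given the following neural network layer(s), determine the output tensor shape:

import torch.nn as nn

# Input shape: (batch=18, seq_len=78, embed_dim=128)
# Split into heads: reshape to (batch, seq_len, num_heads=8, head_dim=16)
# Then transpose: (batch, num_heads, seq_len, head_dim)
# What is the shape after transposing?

Input shape: (18, 78, 128)
  -> after reshape: (18, 78, 8, 16)
Output shape: (18, 8, 78, 16)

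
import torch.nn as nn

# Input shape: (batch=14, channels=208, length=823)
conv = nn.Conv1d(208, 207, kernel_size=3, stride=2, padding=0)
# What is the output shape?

Input shape: (14, 208, 823)
Output shape: (14, 207, 411)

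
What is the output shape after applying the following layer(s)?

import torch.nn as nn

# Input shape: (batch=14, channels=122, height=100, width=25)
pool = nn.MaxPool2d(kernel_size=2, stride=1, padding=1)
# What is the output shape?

Input shape: (14, 122, 100, 25)
Output shape: (14, 122, 101, 26)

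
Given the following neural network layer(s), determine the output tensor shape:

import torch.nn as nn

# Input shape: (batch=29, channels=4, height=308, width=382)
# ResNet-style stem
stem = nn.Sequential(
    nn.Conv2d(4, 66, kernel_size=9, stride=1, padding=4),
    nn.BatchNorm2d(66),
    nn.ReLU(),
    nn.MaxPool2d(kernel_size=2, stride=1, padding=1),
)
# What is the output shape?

Input shape: (29, 4, 308, 382)
  -> after Conv2d 9x9 stride=1: (29, 66, 308, 382)
Output shape: (29, 66, 309, 383)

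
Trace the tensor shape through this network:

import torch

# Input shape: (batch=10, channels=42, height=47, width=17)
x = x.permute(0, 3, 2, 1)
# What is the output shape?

Input shape: (10, 42, 47, 17)
Output shape: (10, 17, 47, 42)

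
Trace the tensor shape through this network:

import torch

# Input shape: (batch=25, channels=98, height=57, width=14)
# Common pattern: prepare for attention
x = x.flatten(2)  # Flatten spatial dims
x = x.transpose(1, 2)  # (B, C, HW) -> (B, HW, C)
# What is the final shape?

Input shape: (25, 98, 57, 14)
  -> after flatten(2): (25, 98, 798)
Output shape: (25, 798, 98)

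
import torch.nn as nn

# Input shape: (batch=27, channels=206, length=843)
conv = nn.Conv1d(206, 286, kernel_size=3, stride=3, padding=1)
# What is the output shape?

Input shape: (27, 206, 843)
Output shape: (27, 286, 281)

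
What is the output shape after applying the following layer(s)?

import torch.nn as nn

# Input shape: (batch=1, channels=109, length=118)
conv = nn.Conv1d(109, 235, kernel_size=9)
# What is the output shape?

Input shape: (1, 109, 118)
Output shape: (1, 235, 110)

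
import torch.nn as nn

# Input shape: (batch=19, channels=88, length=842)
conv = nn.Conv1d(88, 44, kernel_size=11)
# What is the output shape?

Input shape: (19, 88, 842)
Output shape: (19, 44, 832)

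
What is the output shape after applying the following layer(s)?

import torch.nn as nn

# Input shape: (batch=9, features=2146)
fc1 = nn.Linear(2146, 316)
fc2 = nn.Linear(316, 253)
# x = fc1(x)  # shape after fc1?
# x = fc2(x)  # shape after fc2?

Input shape: (9, 2146)
  -> after fc1: (9, 316)
Output shape: (9, 253)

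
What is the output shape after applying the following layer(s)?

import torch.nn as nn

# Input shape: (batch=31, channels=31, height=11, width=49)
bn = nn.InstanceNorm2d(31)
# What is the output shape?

Input shape: (31, 31, 11, 49)
Output shape: (31, 31, 11, 49)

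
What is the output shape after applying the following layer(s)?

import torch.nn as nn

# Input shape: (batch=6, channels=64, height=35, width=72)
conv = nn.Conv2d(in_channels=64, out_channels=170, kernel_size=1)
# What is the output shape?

Input shape: (6, 64, 35, 72)
Output shape: (6, 170, 35, 72)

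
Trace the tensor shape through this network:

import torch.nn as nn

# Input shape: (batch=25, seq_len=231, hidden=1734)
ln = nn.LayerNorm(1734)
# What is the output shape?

Input shape: (25, 231, 1734)
Output shape: (25, 231, 1734)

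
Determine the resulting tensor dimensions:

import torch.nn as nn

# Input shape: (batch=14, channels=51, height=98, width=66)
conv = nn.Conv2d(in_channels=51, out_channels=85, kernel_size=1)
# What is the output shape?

Input shape: (14, 51, 98, 66)
Output shape: (14, 85, 98, 66)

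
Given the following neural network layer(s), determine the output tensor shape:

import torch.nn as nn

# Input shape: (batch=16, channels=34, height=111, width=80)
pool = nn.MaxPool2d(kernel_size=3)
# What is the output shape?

Input shape: (16, 34, 111, 80)
Output shape: (16, 34, 37, 26)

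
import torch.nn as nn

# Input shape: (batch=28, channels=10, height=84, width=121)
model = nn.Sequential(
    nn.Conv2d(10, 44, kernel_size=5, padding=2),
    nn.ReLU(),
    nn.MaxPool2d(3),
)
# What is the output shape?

Input shape: (28, 10, 84, 121)
  -> after Conv2d: (28, 44, 84, 121)
  -> after ReLU: (28, 44, 84, 121)
Output shape: (28, 44, 28, 40)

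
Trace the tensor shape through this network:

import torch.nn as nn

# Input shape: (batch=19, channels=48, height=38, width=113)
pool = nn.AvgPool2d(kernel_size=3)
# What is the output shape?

Input shape: (19, 48, 38, 113)
Output shape: (19, 48, 12, 37)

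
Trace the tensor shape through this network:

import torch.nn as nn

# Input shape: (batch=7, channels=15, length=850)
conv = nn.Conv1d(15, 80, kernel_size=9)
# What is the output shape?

Input shape: (7, 15, 850)
Output shape: (7, 80, 842)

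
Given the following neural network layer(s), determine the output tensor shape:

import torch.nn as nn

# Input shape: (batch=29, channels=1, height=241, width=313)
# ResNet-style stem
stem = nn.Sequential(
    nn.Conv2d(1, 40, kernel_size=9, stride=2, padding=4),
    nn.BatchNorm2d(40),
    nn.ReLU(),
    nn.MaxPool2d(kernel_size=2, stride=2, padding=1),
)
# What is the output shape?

Input shape: (29, 1, 241, 313)
  -> after Conv2d 9x9 stride=2: (29, 40, 121, 157)
Output shape: (29, 40, 61, 79)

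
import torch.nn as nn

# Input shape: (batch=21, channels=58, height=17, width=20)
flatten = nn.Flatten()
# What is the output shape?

Input shape: (21, 58, 17, 20)
Output shape: (21, 19720)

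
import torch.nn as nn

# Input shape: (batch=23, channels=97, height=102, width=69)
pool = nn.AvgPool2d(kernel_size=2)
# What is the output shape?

Input shape: (23, 97, 102, 69)
Output shape: (23, 97, 51, 34)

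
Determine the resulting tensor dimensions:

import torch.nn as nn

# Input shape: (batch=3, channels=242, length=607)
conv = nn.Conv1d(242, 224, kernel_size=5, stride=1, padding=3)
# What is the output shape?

Input shape: (3, 242, 607)
Output shape: (3, 224, 609)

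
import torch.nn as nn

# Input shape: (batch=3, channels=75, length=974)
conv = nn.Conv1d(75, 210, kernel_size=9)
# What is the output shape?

Input shape: (3, 75, 974)
Output shape: (3, 210, 966)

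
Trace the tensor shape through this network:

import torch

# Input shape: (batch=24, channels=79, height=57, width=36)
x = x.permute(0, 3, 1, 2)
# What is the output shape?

Input shape: (24, 79, 57, 36)
Output shape: (24, 36, 79, 57)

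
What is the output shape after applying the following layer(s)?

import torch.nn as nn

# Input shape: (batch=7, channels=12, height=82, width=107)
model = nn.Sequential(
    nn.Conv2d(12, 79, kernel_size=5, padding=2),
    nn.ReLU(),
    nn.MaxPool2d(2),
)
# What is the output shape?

Input shape: (7, 12, 82, 107)
  -> after Conv2d: (7, 79, 82, 107)
  -> after ReLU: (7, 79, 82, 107)
Output shape: (7, 79, 41, 53)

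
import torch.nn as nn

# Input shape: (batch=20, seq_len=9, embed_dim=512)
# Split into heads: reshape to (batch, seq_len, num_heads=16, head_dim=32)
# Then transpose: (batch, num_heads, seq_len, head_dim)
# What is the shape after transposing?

Input shape: (20, 9, 512)
  -> after reshape: (20, 9, 16, 32)
Output shape: (20, 16, 9, 32)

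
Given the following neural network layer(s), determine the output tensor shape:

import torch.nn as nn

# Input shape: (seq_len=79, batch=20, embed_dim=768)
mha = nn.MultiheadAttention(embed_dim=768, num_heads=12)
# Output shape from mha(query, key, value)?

Input shape: (79, 20, 768)
Output shape: (79, 20, 768)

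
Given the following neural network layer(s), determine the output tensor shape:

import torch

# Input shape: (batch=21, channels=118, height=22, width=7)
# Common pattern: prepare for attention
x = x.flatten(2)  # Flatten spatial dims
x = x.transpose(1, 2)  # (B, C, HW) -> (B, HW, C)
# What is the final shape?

Input shape: (21, 118, 22, 7)
  -> after flatten(2): (21, 118, 154)
Output shape: (21, 154, 118)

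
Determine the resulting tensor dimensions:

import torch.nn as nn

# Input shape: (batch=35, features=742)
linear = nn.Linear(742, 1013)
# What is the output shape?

Input shape: (35, 742)
Output shape: (35, 1013)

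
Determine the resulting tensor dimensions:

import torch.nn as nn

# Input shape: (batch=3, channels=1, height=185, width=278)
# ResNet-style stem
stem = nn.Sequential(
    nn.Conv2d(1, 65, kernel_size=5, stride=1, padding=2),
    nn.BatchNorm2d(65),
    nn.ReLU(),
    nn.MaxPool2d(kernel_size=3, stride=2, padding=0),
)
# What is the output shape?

Input shape: (3, 1, 185, 278)
  -> after Conv2d 5x5 stride=1: (3, 65, 185, 278)
Output shape: (3, 65, 92, 138)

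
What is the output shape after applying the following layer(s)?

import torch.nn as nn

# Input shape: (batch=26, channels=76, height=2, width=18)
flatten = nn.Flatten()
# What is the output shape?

Input shape: (26, 76, 2, 18)
Output shape: (26, 2736)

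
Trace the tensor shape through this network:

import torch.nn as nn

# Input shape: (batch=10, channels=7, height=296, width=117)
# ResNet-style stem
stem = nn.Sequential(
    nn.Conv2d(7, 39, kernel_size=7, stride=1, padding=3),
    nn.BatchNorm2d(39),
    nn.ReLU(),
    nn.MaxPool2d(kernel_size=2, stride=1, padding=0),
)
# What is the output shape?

Input shape: (10, 7, 296, 117)
  -> after Conv2d 7x7 stride=1: (10, 39, 296, 117)
Output shape: (10, 39, 295, 116)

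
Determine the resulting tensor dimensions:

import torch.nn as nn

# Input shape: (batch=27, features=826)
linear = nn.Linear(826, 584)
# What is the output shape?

Input shape: (27, 826)
Output shape: (27, 584)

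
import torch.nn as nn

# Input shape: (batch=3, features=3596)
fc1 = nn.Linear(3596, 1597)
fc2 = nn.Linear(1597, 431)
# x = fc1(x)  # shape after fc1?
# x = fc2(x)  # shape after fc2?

Input shape: (3, 3596)
  -> after fc1: (3, 1597)
Output shape: (3, 431)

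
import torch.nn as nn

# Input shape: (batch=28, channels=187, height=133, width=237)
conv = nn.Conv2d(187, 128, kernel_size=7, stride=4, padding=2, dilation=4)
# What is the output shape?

Input shape: (28, 187, 133, 237)
Output shape: (28, 128, 29, 55)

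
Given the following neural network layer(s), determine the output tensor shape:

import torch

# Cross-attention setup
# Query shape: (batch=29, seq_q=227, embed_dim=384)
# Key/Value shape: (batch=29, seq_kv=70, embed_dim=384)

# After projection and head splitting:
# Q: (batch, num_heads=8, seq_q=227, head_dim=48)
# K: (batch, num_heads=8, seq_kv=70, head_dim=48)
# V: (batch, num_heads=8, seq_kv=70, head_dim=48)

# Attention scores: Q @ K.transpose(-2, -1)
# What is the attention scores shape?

Input shape: (29, 227, 384)
Output shape: (29, 8, 227, 70)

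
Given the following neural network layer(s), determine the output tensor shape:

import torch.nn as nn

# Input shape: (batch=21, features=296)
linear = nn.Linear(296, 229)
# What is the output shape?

Input shape: (21, 296)
Output shape: (21, 229)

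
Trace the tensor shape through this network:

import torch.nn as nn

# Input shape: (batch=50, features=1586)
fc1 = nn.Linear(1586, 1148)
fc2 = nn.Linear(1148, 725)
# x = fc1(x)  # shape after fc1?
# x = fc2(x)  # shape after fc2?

Input shape: (50, 1586)
  -> after fc1: (50, 1148)
Output shape: (50, 725)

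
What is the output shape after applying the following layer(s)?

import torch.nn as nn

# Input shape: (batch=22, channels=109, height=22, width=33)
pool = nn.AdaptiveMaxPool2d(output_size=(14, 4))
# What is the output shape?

Input shape: (22, 109, 22, 33)
Output shape: (22, 109, 14, 4)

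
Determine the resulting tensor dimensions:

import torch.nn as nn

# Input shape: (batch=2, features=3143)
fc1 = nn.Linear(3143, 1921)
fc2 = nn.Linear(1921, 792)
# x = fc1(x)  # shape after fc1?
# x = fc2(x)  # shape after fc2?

Input shape: (2, 3143)
  -> after fc1: (2, 1921)
Output shape: (2, 792)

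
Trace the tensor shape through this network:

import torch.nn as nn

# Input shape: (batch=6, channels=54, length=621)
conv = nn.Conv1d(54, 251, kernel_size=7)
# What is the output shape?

Input shape: (6, 54, 621)
Output shape: (6, 251, 615)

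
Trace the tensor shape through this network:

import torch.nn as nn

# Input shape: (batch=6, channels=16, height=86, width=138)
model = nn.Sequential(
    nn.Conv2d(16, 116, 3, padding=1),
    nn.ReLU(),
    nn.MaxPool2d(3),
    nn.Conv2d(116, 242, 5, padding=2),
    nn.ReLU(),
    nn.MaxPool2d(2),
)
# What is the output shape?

Input shape: (6, 16, 86, 138)
  -> after first Conv2d: (6, 116, 86, 138)
  -> after first MaxPool2d: (6, 116, 28, 46)
  -> after second Conv2d: (6, 242, 28, 46)
Output shape: (6, 242, 14, 23)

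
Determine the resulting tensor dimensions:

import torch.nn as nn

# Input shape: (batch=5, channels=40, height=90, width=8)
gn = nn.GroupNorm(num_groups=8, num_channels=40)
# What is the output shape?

Input shape: (5, 40, 90, 8)
Output shape: (5, 40, 90, 8)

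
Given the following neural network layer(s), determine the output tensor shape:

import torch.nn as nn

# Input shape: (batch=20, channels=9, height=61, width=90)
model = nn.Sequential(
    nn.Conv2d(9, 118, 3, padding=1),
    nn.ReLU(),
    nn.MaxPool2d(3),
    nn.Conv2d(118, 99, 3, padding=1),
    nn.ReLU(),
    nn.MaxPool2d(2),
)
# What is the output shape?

Input shape: (20, 9, 61, 90)
  -> after first Conv2d: (20, 118, 61, 90)
  -> after first MaxPool2d: (20, 118, 20, 30)
  -> after second Conv2d: (20, 99, 20, 30)
Output shape: (20, 99, 10, 15)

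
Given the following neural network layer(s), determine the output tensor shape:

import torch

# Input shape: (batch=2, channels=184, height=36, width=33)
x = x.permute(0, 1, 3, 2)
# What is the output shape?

Input shape: (2, 184, 36, 33)
Output shape: (2, 184, 33, 36)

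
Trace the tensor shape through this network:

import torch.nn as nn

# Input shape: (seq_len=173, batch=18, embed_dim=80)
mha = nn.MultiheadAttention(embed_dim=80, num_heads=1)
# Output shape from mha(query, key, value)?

Input shape: (173, 18, 80)
Output shape: (173, 18, 80)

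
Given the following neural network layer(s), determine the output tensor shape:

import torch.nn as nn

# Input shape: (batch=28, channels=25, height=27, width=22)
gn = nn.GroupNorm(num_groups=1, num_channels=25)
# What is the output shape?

Input shape: (28, 25, 27, 22)
Output shape: (28, 25, 27, 22)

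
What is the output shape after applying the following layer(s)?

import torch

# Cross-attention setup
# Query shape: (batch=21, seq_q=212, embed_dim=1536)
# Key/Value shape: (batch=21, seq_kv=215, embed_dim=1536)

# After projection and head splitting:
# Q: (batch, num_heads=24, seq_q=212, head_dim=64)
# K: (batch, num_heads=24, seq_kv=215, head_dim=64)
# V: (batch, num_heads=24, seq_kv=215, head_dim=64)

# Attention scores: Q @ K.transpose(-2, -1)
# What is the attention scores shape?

Input shape: (21, 212, 1536)
Output shape: (21, 24, 212, 215)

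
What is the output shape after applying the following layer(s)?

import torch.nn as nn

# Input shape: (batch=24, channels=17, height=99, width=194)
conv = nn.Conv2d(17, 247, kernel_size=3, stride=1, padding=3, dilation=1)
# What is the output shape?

Input shape: (24, 17, 99, 194)
Output shape: (24, 247, 103, 198)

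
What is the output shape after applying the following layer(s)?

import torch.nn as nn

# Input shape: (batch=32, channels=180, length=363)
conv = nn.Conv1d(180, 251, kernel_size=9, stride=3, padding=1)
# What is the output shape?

Input shape: (32, 180, 363)
Output shape: (32, 251, 119)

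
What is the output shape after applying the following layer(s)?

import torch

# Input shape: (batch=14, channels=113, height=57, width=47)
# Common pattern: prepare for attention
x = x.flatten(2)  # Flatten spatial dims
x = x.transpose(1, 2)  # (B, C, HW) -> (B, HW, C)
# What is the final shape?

Input shape: (14, 113, 57, 47)
  -> after flatten(2): (14, 113, 2679)
Output shape: (14, 2679, 113)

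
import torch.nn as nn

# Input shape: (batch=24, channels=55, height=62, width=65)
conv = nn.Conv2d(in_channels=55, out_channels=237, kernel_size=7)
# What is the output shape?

Input shape: (24, 55, 62, 65)
Output shape: (24, 237, 56, 59)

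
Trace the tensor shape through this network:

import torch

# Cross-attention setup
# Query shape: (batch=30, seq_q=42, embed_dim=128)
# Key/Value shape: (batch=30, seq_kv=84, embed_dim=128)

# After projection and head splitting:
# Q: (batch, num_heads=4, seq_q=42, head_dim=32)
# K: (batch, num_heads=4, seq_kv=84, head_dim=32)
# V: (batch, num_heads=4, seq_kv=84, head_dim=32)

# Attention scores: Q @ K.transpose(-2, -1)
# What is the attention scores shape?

Input shape: (30, 42, 128)
Output shape: (30, 4, 42, 84)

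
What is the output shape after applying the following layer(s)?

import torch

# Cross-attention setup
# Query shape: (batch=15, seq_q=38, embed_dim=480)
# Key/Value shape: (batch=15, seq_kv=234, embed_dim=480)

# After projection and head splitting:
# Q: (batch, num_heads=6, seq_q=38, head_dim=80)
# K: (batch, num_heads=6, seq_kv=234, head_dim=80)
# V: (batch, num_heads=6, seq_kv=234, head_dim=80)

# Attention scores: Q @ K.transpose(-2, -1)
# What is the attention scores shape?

Input shape: (15, 38, 480)
Output shape: (15, 6, 38, 234)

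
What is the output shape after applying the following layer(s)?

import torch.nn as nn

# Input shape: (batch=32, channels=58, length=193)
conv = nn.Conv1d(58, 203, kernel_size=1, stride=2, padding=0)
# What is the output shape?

Input shape: (32, 58, 193)
Output shape: (32, 203, 97)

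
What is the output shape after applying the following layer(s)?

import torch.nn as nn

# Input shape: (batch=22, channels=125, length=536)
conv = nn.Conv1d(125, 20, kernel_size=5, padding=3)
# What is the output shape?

Input shape: (22, 125, 536)
Output shape: (22, 20, 538)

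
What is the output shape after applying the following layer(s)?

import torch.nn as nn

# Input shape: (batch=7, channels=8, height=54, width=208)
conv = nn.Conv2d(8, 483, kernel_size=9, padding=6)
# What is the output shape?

Input shape: (7, 8, 54, 208)
Output shape: (7, 483, 58, 212)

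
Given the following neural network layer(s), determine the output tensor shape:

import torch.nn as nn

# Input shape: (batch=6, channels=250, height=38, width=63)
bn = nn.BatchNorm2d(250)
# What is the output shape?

Input shape: (6, 250, 38, 63)
Output shape: (6, 250, 38, 63)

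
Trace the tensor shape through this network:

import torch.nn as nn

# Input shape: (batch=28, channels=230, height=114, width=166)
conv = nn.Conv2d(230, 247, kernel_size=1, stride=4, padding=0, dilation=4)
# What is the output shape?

Input shape: (28, 230, 114, 166)
Output shape: (28, 247, 29, 42)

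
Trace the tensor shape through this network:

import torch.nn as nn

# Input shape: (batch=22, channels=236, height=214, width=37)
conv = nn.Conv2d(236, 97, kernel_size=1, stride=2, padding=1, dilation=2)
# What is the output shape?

Input shape: (22, 236, 214, 37)
Output shape: (22, 97, 108, 20)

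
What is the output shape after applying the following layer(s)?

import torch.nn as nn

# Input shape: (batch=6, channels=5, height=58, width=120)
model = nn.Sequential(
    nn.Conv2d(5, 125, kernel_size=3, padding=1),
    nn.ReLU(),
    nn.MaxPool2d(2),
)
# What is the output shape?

Input shape: (6, 5, 58, 120)
  -> after Conv2d: (6, 125, 58, 120)
  -> after ReLU: (6, 125, 58, 120)
Output shape: (6, 125, 29, 60)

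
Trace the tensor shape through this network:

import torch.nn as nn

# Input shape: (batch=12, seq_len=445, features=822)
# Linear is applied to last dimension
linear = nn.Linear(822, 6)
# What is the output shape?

Input shape: (12, 445, 822)
Output shape: (12, 445, 6)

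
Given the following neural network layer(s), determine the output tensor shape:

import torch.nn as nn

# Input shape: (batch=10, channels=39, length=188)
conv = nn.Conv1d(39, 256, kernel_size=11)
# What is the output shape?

Input shape: (10, 39, 188)
Output shape: (10, 256, 178)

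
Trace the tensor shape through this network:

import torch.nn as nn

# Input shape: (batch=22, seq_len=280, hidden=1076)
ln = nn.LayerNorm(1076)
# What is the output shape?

Input shape: (22, 280, 1076)
Output shape: (22, 280, 1076)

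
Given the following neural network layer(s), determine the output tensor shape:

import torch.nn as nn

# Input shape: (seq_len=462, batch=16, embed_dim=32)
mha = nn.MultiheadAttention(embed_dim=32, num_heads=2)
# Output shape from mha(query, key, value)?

Input shape: (462, 16, 32)
Output shape: (462, 16, 32)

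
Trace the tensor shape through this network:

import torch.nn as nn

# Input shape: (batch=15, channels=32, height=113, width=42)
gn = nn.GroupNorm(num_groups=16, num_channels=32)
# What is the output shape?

Input shape: (15, 32, 113, 42)
Output shape: (15, 32, 113, 42)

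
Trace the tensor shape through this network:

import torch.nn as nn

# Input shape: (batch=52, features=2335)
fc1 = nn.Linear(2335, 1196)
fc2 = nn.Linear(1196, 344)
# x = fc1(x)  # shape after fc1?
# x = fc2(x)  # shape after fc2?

Input shape: (52, 2335)
  -> after fc1: (52, 1196)
Output shape: (52, 344)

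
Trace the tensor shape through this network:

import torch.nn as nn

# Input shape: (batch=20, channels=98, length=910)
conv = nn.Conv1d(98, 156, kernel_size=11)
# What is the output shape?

Input shape: (20, 98, 910)
Output shape: (20, 156, 900)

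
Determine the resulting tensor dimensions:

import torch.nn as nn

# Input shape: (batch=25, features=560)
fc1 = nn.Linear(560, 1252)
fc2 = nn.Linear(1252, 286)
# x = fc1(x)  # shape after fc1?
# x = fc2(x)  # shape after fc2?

Input shape: (25, 560)
  -> after fc1: (25, 1252)
Output shape: (25, 286)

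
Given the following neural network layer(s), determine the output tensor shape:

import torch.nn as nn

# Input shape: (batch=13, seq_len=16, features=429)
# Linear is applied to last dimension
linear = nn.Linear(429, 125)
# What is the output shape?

Input shape: (13, 16, 429)
Output shape: (13, 16, 125)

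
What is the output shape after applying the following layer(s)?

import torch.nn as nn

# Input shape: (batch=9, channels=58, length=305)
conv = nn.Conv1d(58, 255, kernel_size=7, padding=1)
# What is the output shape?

Input shape: (9, 58, 305)
Output shape: (9, 255, 301)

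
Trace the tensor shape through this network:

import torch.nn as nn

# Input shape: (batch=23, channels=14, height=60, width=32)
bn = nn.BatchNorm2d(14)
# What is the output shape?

Input shape: (23, 14, 60, 32)
Output shape: (23, 14, 60, 32)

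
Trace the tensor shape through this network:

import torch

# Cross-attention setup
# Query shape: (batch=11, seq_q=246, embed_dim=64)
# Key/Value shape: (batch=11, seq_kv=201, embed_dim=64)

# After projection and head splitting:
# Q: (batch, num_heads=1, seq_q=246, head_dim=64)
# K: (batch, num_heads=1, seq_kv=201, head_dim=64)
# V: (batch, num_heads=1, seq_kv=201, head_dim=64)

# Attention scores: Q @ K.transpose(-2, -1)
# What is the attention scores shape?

Input shape: (11, 246, 64)
Output shape: (11, 1, 246, 201)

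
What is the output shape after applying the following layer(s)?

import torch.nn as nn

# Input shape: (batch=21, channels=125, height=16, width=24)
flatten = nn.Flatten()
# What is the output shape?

Input shape: (21, 125, 16, 24)
Output shape: (21, 48000)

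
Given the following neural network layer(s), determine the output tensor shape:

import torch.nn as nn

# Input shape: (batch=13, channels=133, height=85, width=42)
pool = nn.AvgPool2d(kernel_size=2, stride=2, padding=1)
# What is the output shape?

Input shape: (13, 133, 85, 42)
Output shape: (13, 133, 43, 22)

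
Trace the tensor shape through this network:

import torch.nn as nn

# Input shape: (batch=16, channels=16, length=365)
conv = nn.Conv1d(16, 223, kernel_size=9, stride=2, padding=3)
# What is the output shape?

Input shape: (16, 16, 365)
Output shape: (16, 223, 182)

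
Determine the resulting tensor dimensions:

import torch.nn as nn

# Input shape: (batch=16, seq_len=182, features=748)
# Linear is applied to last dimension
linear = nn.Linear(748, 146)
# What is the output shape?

Input shape: (16, 182, 748)
Output shape: (16, 182, 146)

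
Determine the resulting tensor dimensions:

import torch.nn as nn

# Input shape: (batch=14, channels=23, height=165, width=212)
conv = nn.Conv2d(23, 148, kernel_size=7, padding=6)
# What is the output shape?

Input shape: (14, 23, 165, 212)
Output shape: (14, 148, 171, 218)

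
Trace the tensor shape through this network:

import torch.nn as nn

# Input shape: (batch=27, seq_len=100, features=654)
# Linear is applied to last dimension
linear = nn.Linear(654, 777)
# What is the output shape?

Input shape: (27, 100, 654)
Output shape: (27, 100, 777)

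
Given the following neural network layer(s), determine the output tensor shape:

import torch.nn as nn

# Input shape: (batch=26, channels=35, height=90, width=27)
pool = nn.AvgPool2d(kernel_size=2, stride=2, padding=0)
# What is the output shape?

Input shape: (26, 35, 90, 27)
Output shape: (26, 35, 45, 13)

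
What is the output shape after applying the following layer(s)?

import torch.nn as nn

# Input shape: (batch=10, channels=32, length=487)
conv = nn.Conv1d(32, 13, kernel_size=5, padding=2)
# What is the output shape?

Input shape: (10, 32, 487)
Output shape: (10, 13, 487)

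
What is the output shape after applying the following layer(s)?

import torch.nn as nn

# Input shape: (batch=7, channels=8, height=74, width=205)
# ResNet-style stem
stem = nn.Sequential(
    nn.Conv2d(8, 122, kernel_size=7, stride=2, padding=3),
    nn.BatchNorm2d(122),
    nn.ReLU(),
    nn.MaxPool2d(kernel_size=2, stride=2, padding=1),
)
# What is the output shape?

Input shape: (7, 8, 74, 205)
  -> after Conv2d 7x7 stride=2: (7, 122, 37, 103)
Output shape: (7, 122, 19, 52)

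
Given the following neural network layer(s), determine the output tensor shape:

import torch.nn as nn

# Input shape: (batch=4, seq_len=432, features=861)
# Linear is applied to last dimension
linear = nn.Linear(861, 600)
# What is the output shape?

Input shape: (4, 432, 861)
Output shape: (4, 432, 600)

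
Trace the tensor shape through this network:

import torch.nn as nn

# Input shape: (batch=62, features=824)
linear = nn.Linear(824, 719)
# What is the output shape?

Input shape: (62, 824)
Output shape: (62, 719)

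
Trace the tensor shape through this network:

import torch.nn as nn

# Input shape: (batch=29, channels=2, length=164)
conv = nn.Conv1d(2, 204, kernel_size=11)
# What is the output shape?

Input shape: (29, 2, 164)
Output shape: (29, 204, 154)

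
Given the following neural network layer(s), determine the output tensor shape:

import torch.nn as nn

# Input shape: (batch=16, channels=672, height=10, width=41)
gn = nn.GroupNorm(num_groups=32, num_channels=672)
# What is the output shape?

Input shape: (16, 672, 10, 41)
Output shape: (16, 672, 10, 41)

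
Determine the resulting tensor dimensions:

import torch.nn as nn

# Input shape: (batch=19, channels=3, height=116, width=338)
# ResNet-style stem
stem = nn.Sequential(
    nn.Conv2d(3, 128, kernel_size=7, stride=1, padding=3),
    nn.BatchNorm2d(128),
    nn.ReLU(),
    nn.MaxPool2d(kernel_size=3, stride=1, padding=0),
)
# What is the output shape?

Input shape: (19, 3, 116, 338)
  -> after Conv2d 7x7 stride=1: (19, 128, 116, 338)
Output shape: (19, 128, 114, 336)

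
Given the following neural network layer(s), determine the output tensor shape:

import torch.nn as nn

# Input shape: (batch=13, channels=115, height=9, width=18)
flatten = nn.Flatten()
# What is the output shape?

Input shape: (13, 115, 9, 18)
Output shape: (13, 18630)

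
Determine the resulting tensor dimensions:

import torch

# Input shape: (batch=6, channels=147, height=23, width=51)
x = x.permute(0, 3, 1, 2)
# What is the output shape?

Input shape: (6, 147, 23, 51)
Output shape: (6, 51, 147, 23)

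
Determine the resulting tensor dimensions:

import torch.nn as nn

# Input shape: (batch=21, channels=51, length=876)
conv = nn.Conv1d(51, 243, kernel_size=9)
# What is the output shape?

Input shape: (21, 51, 876)
Output shape: (21, 243, 868)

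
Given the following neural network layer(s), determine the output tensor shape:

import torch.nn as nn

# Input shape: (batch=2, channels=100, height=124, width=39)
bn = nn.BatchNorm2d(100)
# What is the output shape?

Input shape: (2, 100, 124, 39)
Output shape: (2, 100, 124, 39)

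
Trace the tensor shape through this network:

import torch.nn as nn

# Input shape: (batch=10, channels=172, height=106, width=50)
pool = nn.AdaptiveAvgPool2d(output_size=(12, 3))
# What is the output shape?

Input shape: (10, 172, 106, 50)
Output shape: (10, 172, 12, 3)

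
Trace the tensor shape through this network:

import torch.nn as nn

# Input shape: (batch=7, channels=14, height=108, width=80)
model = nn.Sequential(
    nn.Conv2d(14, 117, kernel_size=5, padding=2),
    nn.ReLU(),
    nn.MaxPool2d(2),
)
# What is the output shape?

Input shape: (7, 14, 108, 80)
  -> after Conv2d: (7, 117, 108, 80)
  -> after ReLU: (7, 117, 108, 80)
Output shape: (7, 117, 54, 40)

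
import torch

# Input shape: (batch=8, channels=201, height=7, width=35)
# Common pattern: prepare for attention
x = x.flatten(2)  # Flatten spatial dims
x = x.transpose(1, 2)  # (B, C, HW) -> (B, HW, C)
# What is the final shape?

Input shape: (8, 201, 7, 35)
  -> after flatten(2): (8, 201, 245)
Output shape: (8, 245, 201)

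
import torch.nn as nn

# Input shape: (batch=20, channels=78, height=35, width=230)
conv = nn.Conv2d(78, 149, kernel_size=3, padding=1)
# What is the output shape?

Input shape: (20, 78, 35, 230)
Output shape: (20, 149, 35, 230)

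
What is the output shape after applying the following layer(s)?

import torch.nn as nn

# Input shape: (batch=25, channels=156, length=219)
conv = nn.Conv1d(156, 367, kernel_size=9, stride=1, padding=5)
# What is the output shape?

Input shape: (25, 156, 219)
Output shape: (25, 367, 221)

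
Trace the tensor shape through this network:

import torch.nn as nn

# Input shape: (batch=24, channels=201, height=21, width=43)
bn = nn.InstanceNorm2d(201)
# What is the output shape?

Input shape: (24, 201, 21, 43)
Output shape: (24, 201, 21, 43)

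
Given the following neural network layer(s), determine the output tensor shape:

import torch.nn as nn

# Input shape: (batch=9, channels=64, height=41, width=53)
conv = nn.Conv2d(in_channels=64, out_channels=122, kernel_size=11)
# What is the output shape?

Input shape: (9, 64, 41, 53)
Output shape: (9, 122, 31, 43)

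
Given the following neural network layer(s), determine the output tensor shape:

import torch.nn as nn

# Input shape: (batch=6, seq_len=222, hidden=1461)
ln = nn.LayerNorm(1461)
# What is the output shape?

Input shape: (6, 222, 1461)
Output shape: (6, 222, 1461)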